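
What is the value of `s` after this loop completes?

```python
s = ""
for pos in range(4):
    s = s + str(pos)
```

Concatenate digits 0 to 3
`s` takes the values: "" → "0" → "01" → "012" → "0123"

Answer: "0123"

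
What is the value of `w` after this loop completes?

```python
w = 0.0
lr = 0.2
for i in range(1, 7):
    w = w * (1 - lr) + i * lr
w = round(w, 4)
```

Moving average with lr=0.2
`w` takes the values: 0.0 → 0.2 → 0.56 → 1.048 → 1.6384 → 2.31072 → 3.048576 → 3.0486

Answer: 3.0486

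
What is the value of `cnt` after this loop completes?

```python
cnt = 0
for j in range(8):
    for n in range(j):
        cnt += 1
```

Triangle number: 0+1+2+...+7
`cnt` takes the values: 0 → 1 → 2 → 3 → 4 → 5 → 6 → 7 → 8 → 9 → 10 → 11 → 12 → 13 → 14 → 15 → 16 → 17 → 18 → 19 → 20 → 21 → 22 → 23 → 24 → 25 → 26 → 27 → 28

Answer: 28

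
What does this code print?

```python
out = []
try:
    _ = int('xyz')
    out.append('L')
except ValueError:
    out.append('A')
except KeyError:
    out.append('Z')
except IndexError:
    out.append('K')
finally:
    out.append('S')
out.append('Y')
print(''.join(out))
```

Execution trace: 'A' (except ValueError) → 'S' (finally) → 'Y' (after the try/except). Output: ASY

Answer: ASY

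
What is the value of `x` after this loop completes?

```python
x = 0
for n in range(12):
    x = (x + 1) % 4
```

Increment mod 4, 12 times = 0
`x` takes the values: 0 → 1 → 2 → 3 → 0 → 1 → 2 → 3 → 0 → 1 → 2 → 3 → 0

Answer: 0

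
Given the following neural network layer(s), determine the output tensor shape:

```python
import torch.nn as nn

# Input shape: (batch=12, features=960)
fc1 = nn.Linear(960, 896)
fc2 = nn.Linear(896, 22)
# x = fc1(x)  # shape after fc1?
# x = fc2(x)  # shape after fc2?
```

Input: (12, 960) -> after fc1: (12, 896) -> Output: (12, 22)

Answer: (12, 22)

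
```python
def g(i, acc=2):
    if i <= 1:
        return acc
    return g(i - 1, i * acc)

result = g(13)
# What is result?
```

Accumulator trace (n, acc): (13, 2) -> (12, 26) -> (11, 312) -> (10, 3432) -> (9, 34320) -> (8, 308880) -> (7, 2471040) -> (6, 17297280) -> (5, 103783680) -> (4, 518918400) -> (3, 2075673600) -> (2, 6227020800) -> (1, 12454041600) -> return 12454041600

Answer: 12454041600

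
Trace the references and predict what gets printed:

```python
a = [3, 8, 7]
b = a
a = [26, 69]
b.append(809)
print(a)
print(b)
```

Key concept: rebinding vs mutation: a is rebound to a new list, b still points at the original.
Step by step:
`a = [3, 8, 7]` → a = [3, 8, 7]
`b = a` → b = [3, 8, 7] (same object as a)
`a = [26, 69]` → a = [26, 69]
`b.append(809)` → b = [3, 8, 7, 809]
`print(a)` → prints [26, 69]
`print(b)` → prints [3, 8, 7, 809]

Answer:
[26, 69]
[3, 8, 7, 809]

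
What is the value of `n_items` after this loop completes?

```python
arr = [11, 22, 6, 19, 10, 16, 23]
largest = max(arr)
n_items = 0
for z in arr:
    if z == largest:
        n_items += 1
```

Count of max value 23 in [11, 22, 6, 19, 10, 16, 23]
`n_items` takes the values: 0 → 1

Answer: 1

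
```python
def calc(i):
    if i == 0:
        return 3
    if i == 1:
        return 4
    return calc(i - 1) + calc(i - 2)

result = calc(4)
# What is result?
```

Build up from base cases: calc(0)=3, calc(1)=4, calc(2)=7, calc(3)=11, calc(4)=18

Answer: 18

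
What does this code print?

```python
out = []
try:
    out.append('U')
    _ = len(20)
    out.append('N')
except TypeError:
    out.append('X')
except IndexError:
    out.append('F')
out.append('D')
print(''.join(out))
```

Execution trace: 'U' (try body) → 'X' (except TypeError) → 'D' (after the try/except). Output: UXD

Answer: UXD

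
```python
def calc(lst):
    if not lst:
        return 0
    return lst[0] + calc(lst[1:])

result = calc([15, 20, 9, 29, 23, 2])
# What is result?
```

15 + 20 + 9 + 29 + 23 + 2 + 0 = 98

Answer: 98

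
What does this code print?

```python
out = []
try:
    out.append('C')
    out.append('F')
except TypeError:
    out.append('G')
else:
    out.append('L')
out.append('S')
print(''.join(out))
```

Execution trace: 'C' (try body) → 'F' (try body, no exception) → 'L' (else) → 'S' (after the try/except). Output: CFLS

Answer: CFLS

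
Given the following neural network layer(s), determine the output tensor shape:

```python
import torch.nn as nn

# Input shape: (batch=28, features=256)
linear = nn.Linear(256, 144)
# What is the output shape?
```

Input: (28, 256) -> Output: (28, 144)

Answer: (28, 144)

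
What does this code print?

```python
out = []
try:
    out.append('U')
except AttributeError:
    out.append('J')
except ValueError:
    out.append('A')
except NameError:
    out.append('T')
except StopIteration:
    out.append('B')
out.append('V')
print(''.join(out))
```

Execution trace: 'U' (try body, no exception) → 'V' (after the try/except). Output: UV

Answer: UV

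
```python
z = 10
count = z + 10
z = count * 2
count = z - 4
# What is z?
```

Trace:
`z = 10` → z = 10
`count = z + 10` → count = 20
`z = count * 2` → z = 40
`count = z - 4` → count = 36
So z = 40

Answer: 40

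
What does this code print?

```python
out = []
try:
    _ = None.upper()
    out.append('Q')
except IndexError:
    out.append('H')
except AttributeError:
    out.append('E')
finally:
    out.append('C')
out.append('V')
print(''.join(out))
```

Execution trace: 'E' (except AttributeError) → 'C' (finally) → 'V' (after the try/except). Output: ECV

Answer: ECV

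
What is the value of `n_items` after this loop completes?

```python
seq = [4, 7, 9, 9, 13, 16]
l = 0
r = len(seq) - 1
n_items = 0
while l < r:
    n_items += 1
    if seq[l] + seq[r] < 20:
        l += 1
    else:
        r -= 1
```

Steps to find pair summing to 20
`n_items` takes the values: 0 → 1 → 2 → 3 → 4 → 5

Answer: 5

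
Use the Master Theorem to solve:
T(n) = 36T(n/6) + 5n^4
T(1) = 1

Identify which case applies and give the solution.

a=36, b=6, f(n)=5n^4. log_6(36) = 2. Since c=4 > 2 and the regularity condition holds (36(n/6)^4 = (36/6^4)n^4 with 36/6^4 < 1), Case 3 applies: T(n) = Θ(f(n)) = O(n^4).

Answer: O(n^4) - Case 3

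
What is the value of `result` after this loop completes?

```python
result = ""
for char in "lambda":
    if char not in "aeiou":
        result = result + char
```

Remove vowels from 'lambda'
`result` takes the values: "" → "l" → "lm" → "lmb" → "lmbd"

Answer: "lmbd"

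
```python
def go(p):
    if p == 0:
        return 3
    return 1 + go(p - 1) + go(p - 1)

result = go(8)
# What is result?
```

go(p) = 1 + 2·go(p-1), go(0)=3. Closed form: (3+1)·2^8 - 1 = 1023.

Answer: 1023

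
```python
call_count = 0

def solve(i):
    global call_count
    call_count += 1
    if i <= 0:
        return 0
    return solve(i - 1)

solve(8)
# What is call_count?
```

Linear recursion stepping by 1: 9 calls from i=8 down to ≤0.

Answer: 9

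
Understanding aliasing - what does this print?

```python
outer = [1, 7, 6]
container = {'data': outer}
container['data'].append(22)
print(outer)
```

Key concept: dict holds reference to list.
Step by step:
`outer = [1, 7, 6]` → outer = [1, 7, 6]
`container = {'data': outer}` → container = {'data': [1, 7, 6]}
`container['data'].append(22)` → outer = [1, 7, 6, 22]; container = {'data': [1, 7, 6, 22]}
`print(outer)` → prints [1, 7, 6, 22]

Answer: [1, 7, 6, 22]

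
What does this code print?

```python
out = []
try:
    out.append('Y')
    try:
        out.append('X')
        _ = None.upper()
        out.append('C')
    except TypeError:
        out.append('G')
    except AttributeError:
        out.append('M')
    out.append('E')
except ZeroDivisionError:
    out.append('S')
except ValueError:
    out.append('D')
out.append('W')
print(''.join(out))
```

Execution trace: 'Y' (try body) → 'X' (inner try body) → 'M' (inner except AttributeError) → 'E' (try body, no exception) → 'W' (after the try/except). Output: YXMEW

Answer: YXMEW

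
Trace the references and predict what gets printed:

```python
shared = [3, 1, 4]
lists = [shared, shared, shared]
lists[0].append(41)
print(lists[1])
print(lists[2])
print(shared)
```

Key concept: list of same reference.
Step by step:
`shared = [3, 1, 4]` → shared = [3, 1, 4]
`lists = [shared, shared, shared]` → lists = [[3, 1, 4], [3, 1, 4], [3, 1, 4]]
`lists[0].append(41)` → shared = [3, 1, 4, 41]; lists = [[3, 1, 4, 41], [3, 1, 4, 41], [3, 1, 4, 41]]
`print(lists[1])` → prints [3, 1, 4, 41]
`print(lists[2])` → prints [3, 1, 4, 41]
`print(shared)` → prints [3, 1, 4, 41]

Answer:
[3, 1, 4, 41]
[3, 1, 4, 41]
[3, 1, 4, 41]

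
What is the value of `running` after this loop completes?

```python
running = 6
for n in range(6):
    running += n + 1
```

Start at 6, add 1 to 6 = 27
`running` takes the values: 6 → 7 → 9 → 12 → 16 → 21 → 27

Answer: 27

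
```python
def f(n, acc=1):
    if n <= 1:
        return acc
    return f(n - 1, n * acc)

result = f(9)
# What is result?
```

Accumulator trace (n, acc): (9, 1) -> (8, 9) -> (7, 72) -> (6, 504) -> (5, 3024) -> (4, 15120) -> (3, 60480) -> (2, 181440) -> (1, 362880) -> return 362880

Answer: 362880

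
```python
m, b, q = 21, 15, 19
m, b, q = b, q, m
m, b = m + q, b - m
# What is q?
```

Trace:
`m, b, q = 21, 15, 19` → m = 21; b = 15; q = 19
`m, b, q = b, q, m` → m = 15; b = 19; q = 21
`m, b = m + q, b - m` → m = 36; b = 4
So q = 21

Answer: 21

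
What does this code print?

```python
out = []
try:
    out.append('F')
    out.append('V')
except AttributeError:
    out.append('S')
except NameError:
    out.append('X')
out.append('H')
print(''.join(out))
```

Execution trace: 'F' (try body) → 'V' (try body, no exception) → 'H' (after the try/except). Output: FVH

Answer: FVH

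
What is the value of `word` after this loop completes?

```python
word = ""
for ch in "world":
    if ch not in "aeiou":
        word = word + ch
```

Remove vowels from 'world'
`word` takes the values: "" → "w" → "wr" → "wrl" → "wrld"

Answer: "wrld"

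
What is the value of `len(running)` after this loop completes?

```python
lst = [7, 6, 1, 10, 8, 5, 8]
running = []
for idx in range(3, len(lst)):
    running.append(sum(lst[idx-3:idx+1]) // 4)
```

Number of 4-element averages
`running` takes the values: [] → [6] → [6, 6] → [6, 6, 6] → [6, 6, 6, 7]
So `len(running)` = 4

Answer: 4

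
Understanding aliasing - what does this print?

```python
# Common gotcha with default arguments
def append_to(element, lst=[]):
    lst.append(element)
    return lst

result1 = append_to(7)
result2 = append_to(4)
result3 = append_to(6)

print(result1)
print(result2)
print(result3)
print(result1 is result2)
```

Key concept: mutable default argument gotcha.
Step by step:
`result1 = append_to(7)` → result1 = [7]
`result2 = append_to(4)` → result1 = [7, 4] (same object as result2); result2 = [7, 4] (same object as result1)
`result3 = append_to(6)` → result1 = [7, 4, 6] (same object as result2, result3); result2 = [7, 4, 6] (same object as result1, result3); result3 = [7, 4, 6] (same object as result1, result2)
`print(result1)` → prints [7, 4, 6]
`print(result2)` → prints [7, 4, 6]
`print(result3)` → prints [7, 4, 6]
`print(result1 is result2)` → prints True

Answer:
[7, 4, 6]
[7, 4, 6]
[7, 4, 6]
True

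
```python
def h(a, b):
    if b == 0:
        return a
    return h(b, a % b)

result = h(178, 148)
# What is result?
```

h(178, 148) -> h(148, 30) -> h(30, 28) -> h(28, 2) -> h(2, 0) -> 2

Answer: 2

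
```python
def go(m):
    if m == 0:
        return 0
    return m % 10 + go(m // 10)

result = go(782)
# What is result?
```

Sum of digits of 782: 2 + 8 + 7 = 17

Answer: 17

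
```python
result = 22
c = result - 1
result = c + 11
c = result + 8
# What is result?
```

Trace:
`result = 22` → result = 22
`c = result - 1` → c = 21
`result = c + 11` → result = 32
`c = result + 8` → c = 40
So result = 32

Answer: 32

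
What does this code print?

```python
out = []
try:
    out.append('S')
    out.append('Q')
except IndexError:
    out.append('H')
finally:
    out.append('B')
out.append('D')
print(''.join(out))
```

Execution trace: 'S' (try body) → 'Q' (try body, no exception) → 'B' (finally) → 'D' (after the try/except). Output: SQBD

Answer: SQBD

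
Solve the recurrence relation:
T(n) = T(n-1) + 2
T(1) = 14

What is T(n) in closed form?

Unrolling: T(n) = T(1) + 2·(n-1) = 14 + 2(n-1) = 2n + 12.

Answer: T(n) = 2n + 12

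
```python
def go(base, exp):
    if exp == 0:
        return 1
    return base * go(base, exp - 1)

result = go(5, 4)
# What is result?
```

go(5, 4) = 5 * 5 * 5 * 5 = 625

Answer: 625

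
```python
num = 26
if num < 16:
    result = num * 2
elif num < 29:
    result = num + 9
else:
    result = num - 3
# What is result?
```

Trace:
`num = 26` → num = 26
`if num < 16: ...` → num < 16 is False, num < 29 is True → result = 35
So result = 35

Answer: 35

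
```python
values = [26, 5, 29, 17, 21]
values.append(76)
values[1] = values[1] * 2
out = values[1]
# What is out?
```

Trace:
`values = [26, 5, 29, 17, 21]` → values = [26, 5, 29, 17, 21]
`values.append(76)` → values = [26, 5, 29, 17, 21, 76]
`values[1] = values[1] * 2` → values = [26, 10, 29, 17, 21, 76]
`out = values[1]` → out = 10
So out = 10

Answer: 10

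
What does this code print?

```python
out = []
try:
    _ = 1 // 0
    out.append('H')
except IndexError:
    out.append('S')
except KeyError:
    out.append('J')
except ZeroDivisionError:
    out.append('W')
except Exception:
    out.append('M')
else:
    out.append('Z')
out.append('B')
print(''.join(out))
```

Execution trace: 'W' (except ZeroDivisionError) → 'B' (after the try/except). Output: WB

Answer: WB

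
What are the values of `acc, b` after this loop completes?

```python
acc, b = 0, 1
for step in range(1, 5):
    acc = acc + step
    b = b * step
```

Sum and factorial of 1 to 4
`acc, b` takes the values: (0, 1) → (1, 1) → (3, 1) → (3, 2) → (6, 2) → (6, 6) → (10, 6) → (10, 24)

Answer: 10, 24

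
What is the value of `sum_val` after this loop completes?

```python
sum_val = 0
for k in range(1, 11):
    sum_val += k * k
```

Sum of squares 1² to 10² = 385
`sum_val` takes the values: 0 → 1 → 5 → 14 → 30 → 55 → 91 → 140 → 204 → 285 → 385

Answer: 385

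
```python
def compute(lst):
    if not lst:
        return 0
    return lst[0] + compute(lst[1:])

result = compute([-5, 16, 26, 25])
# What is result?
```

(-5) + 16 + 26 + 25 + 0 = 62

Answer: 62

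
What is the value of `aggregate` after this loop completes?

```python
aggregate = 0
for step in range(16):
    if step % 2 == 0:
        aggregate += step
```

Sum of even numbers 0 to 15
`aggregate` takes the values: 0 → 2 → 6 → 12 → 20 → 30 → 42 → 56

Answer: 56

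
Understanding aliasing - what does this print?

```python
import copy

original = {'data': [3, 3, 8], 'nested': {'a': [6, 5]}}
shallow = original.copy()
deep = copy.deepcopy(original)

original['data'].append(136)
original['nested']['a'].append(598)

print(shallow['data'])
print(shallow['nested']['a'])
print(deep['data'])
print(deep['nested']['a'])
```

Key concept: comparing shallow vs deep copy.
Step by step:
`original = {'data': [3, 3, 8], 'nested': {'a': [6, 5]}}` → original = {'data': [3, 3, 8], 'nested': {'a': [6, 5]}}
`shallow = original.copy()` → shallow = {'data': [3, 3, 8], 'nested': {'a': [6, 5]}}
`deep = copy.deepcopy(original)` → deep = {'data': [3, 3, 8], 'nested': {'a': [6, 5]}}
`original['data'].append(136)` → original = {'data': [3, 3, 8, 136], 'nested': {'a': [6, 5]}}; shallow = {'data': [3, 3, 8, 136], 'nested': {'a': [6, 5]}}
`original['nested']['a'].append(598)` → original = {'data': [3, 3, 8, 136], 'nested': {'a': [6, 5, 598]}}; shallow = {'data': [3, 3, 8, 136], 'nested': {'a': [6, 5, 598]}}
`print(shallow['data'])` → prints [3, 3, 8, 136]
`print(shallow['nested']['a'])` → prints [6, 5, 598]
`print(deep['data'])` → prints [3, 3, 8]
`print(deep['nested']['a'])` → prints [6, 5]

Answer:
[3, 3, 8, 136]
[6, 5, 598]
[3, 3, 8]
[6, 5]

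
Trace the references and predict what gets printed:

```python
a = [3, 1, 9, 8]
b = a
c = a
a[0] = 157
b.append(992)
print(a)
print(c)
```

Key concept: multiple aliases.
Step by step:
`a = [3, 1, 9, 8]` → a = [3, 1, 9, 8]
`b = a` → b = [3, 1, 9, 8] (same object as a)
`c = a` → c = [3, 1, 9, 8] (same object as a, b)
`a[0] = 157` → a = [157, 1, 9, 8] (same object as b, c); b = [157, 1, 9, 8] (same object as a, c); c = [157, 1, 9, 8] (same object as a, b)
`b.append(992)` → a = [157, 1, 9, 8, 992] (same object as b, c); b = [157, 1, 9, 8, 992] (same object as a, c); c = [157, 1, 9, 8, 992] (same object as a, b)
`print(a)` → prints [157, 1, 9, 8, 992]
`print(c)` → prints [157, 1, 9, 8, 992]

Answer:
[157, 1, 9, 8, 992]
[157, 1, 9, 8, 992]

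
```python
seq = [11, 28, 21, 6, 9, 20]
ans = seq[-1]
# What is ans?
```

Trace:
`seq = [11, 28, 21, 6, 9, 20]` → seq = [11, 28, 21, 6, 9, 20]
`ans = seq[-1]` → ans = 20
So ans = 20

Answer: 20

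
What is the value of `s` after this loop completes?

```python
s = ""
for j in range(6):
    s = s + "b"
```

Repeat 'b' 6 times
`s` takes the values: "" → "b" → "bb" → "bbb" → "bbbb" → "bbbbb" → "bbbbbb"

Answer: "bbbbbb"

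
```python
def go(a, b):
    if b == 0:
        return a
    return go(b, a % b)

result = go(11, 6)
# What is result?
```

go(11, 6) -> go(6, 5) -> go(5, 1) -> go(1, 0) -> 1

Answer: 1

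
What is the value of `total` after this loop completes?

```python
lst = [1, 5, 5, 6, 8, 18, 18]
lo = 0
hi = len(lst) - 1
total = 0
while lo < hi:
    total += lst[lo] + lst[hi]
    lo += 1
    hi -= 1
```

Sum of pairs from ends
`total` takes the values: 0 → 19 → 42 → 55

Answer: 55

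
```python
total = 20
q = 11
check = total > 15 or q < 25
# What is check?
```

Trace:
`total = 20` → total = 20
`q = 11` → q = 11
`check = total > 15 or q < 25` → check = True
So check = True

Answer: True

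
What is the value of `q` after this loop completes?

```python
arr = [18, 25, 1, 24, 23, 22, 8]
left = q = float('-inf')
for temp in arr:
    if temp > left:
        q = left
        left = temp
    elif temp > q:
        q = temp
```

Second largest (with repeats) in [18, 25, 1, 24, 23, 22, 8]
`q` takes the values: -inf → 18 → 24

Answer: 24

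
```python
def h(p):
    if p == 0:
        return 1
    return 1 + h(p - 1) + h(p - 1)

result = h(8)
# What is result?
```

h(p) = 1 + 2·h(p-1), h(0)=1. Closed form: (1+1)·2^8 - 1 = 511.

Answer: 511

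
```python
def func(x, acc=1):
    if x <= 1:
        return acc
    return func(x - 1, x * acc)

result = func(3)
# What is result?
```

Accumulator trace (n, acc): (3, 1) -> (2, 3) -> (1, 6) -> return 6

Answer: 6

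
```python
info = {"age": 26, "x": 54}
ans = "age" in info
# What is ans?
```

Trace:
`info = {"age": 26, "x": 54}` → info = {'age': 26, 'x': 54}
`ans = "age" in info` → ans = True
So ans = True

Answer: True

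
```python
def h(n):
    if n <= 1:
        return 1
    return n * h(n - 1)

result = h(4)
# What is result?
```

h(4) = 4 * 3 * 2 * 1 = 24

Answer: 24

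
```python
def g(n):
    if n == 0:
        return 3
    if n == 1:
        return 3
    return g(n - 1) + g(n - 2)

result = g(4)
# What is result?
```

Build up from base cases: g(0)=3, g(1)=3, g(2)=6, g(3)=9, g(4)=15

Answer: 15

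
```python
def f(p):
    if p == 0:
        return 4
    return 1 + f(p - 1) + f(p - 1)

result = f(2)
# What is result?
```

f(p) = 1 + 2·f(p-1), f(0)=4. Closed form: (4+1)·2^2 - 1 = 19.

Answer: 19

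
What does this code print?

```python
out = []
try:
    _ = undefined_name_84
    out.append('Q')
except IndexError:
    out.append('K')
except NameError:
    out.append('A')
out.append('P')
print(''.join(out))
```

Execution trace: 'A' (except NameError) → 'P' (after the try/except). Output: AP

Answer: AP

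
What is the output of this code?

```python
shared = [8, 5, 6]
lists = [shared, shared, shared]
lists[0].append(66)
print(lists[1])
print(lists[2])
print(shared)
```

Key concept: list of same reference.
Step by step:
`shared = [8, 5, 6]` → shared = [8, 5, 6]
`lists = [shared, shared, shared]` → lists = [[8, 5, 6], [8, 5, 6], [8, 5, 6]]
`lists[0].append(66)` → shared = [8, 5, 6, 66]; lists = [[8, 5, 6, 66], [8, 5, 6, 66], [8, 5, 6, 66]]
`print(lists[1])` → prints [8, 5, 6, 66]
`print(lists[2])` → prints [8, 5, 6, 66]
`print(shared)` → prints [8, 5, 6, 66]

Answer:
[8, 5, 6, 66]
[8, 5, 6, 66]
[8, 5, 6, 66]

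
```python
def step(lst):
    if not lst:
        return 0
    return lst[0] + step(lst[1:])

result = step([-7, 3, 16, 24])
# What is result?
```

(-7) + 3 + 16 + 24 + 0 = 36

Answer: 36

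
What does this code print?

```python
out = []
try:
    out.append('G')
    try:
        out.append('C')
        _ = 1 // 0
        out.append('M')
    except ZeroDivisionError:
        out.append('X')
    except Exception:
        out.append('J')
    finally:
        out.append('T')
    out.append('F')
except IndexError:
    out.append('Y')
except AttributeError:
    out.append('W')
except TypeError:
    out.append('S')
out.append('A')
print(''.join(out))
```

Execution trace: 'G' (try body) → 'C' (inner try body) → 'X' (inner except ZeroDivisionError) → 'T' (inner finally) → 'F' (try body, no exception) → 'A' (after the try/except). Output: GCXTFA

Answer: GCXTFA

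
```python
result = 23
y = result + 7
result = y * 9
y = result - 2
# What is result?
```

Trace:
`result = 23` → result = 23
`y = result + 7` → y = 30
`result = y * 9` → result = 270
`y = result - 2` → y = 268
So result = 270

Answer: 270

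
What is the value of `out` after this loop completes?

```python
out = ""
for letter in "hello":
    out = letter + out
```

Reverse 'hello'
`out` takes the values: "" → "h" → "eh" → "leh" → "lleh" → "olleh"

Answer: "olleh"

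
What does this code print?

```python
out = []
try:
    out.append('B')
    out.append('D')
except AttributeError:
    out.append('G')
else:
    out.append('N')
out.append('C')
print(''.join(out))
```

Execution trace: 'B' (try body) → 'D' (try body, no exception) → 'N' (else) → 'C' (after the try/except). Output: BDNC

Answer: BDNC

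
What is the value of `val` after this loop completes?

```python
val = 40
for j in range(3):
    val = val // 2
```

Halve 3 times: 40 // 2^3 = 5
`val` takes the values: 40 → 20 → 10 → 5

Answer: 5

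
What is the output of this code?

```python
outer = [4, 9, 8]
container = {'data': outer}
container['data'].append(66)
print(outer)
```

Key concept: dict holds reference to list.
Step by step:
`outer = [4, 9, 8]` → outer = [4, 9, 8]
`container = {'data': outer}` → container = {'data': [4, 9, 8]}
`container['data'].append(66)` → outer = [4, 9, 8, 66]; container = {'data': [4, 9, 8, 66]}
`print(outer)` → prints [4, 9, 8, 66]

Answer: [4, 9, 8, 66]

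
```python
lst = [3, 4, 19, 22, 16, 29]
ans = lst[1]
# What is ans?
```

Trace:
`lst = [3, 4, 19, 22, 16, 29]` → lst = [3, 4, 19, 22, 16, 29]
`ans = lst[1]` → ans = 4
So ans = 4

Answer: 4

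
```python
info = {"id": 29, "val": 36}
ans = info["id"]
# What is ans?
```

Trace:
`info = {"id": 29, "val": 36}` → info = {'id': 29, 'val': 36}
`ans = info["id"]` → ans = 29
So ans = 29

Answer: 29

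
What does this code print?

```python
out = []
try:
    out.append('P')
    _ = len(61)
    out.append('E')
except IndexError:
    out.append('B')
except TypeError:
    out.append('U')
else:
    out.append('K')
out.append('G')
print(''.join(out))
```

Execution trace: 'P' (try body) → 'U' (except TypeError) → 'G' (after the try/except). Output: PUG

Answer: PUG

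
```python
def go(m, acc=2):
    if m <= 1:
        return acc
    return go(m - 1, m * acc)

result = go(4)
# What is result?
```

Accumulator trace (n, acc): (4, 2) -> (3, 8) -> (2, 24) -> (1, 48) -> return 48

Answer: 48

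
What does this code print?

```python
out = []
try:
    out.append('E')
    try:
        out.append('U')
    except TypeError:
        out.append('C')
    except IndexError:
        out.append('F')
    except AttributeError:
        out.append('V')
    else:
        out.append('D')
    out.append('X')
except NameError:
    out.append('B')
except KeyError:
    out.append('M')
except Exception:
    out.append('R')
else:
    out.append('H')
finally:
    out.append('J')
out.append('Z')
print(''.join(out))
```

Execution trace: 'E' (try body) → 'U' (inner try body, no exception) → 'D' (inner else) → 'X' (try body, no exception) → 'H' (else) → 'J' (finally) → 'Z' (after the try/except). Output: EUDXHJZ

Answer: EUDXHJZ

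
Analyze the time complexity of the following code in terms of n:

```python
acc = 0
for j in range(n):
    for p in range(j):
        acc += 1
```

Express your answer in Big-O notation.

Each loop level contributes: n × n. Multiplying the contributions gives O(n^2).

Answer: O(n^2)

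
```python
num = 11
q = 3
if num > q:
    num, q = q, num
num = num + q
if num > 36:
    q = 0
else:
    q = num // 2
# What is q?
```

Trace:
`num = 11` → num = 11
`q = 3` → q = 3
`if num > q: ...` → num > q is True → num = 3; q = 11
`num = num + q` → num = 14
`if num > 36: ...` → num > 36 is False, take else branch → q = 7
So q = 7

Answer: 7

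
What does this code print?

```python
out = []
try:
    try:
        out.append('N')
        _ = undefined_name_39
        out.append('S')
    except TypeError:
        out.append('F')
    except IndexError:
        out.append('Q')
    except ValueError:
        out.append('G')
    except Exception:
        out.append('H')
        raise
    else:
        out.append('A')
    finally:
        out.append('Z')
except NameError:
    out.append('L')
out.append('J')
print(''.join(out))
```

Execution trace: 'N' (inner try body) → 'H' (inner except Exception) → 'Z' (inner finally) → 'L' (outer except NameError) → 'J' (after the try/except). Output: NHZLJ

Answer: NHZLJ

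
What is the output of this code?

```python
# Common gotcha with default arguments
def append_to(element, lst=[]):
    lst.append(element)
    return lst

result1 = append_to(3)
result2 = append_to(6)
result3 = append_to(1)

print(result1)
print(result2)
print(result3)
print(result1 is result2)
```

Key concept: mutable default argument gotcha.
Step by step:
`result1 = append_to(3)` → result1 = [3]
`result2 = append_to(6)` → result1 = [3, 6] (same object as result2); result2 = [3, 6] (same object as result1)
`result3 = append_to(1)` → result1 = [3, 6, 1] (same object as result2, result3); result2 = [3, 6, 1] (same object as result1, result3); result3 = [3, 6, 1] (same object as result1, result2)
`print(result1)` → prints [3, 6, 1]
`print(result2)` → prints [3, 6, 1]
`print(result3)` → prints [3, 6, 1]
`print(result1 is result2)` → prints True

Answer:
[3, 6, 1]
[3, 6, 1]
[3, 6, 1]
True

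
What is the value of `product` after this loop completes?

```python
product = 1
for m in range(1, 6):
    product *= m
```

5! = 120
`product` takes the values: 1 → 2 → 6 → 24 → 120

Answer: 120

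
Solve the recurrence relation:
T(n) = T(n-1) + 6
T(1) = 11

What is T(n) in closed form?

Unrolling: T(n) = T(1) + 6·(n-1) = 11 + 6(n-1) = 6n + 5.

Answer: T(n) = 6n + 5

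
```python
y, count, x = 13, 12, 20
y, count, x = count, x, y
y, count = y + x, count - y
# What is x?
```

Trace:
`y, count, x = 13, 12, 20` → y = 13; count = 12; x = 20
`y, count, x = count, x, y` → y = 12; count = 20; x = 13
`y, count = y + x, count - y` → y = 25; count = 8
So x = 13

Answer: 13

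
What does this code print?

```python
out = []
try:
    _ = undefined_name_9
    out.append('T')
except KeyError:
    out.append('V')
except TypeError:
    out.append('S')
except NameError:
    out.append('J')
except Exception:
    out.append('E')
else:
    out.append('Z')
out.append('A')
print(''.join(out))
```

Execution trace: 'J' (except NameError) → 'A' (after the try/except). Output: JA

Answer: JA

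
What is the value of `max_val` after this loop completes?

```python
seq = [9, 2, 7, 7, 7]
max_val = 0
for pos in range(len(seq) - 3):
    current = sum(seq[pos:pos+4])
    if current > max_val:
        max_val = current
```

Max sum of 4-element window in [9, 2, 7, 7, 7]
`max_val` takes the values: 0 → 25

Answer: 25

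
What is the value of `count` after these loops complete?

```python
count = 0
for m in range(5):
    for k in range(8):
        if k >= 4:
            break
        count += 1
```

Inner breaks at 4, outer runs 5 times
`count` takes the values: 0 → 1 → 2 → 3 → 4 → 5 → 6 → 7 → 8 → 9 → 10 → 11 → 12 → 13 → 14 → 15 → 16 → 17 → 18 → 19 → 20

Answer: 20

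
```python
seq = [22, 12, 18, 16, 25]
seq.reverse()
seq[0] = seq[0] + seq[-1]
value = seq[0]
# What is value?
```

Trace:
`seq = [22, 12, 18, 16, 25]` → seq = [22, 12, 18, 16, 25]
`seq.reverse()` → seq = [25, 16, 18, 12, 22]
`seq[0] = seq[0] + seq[-1]` → seq = [47, 16, 18, 12, 22]
`value = seq[0]` → value = 47
So value = 47

Answer: 47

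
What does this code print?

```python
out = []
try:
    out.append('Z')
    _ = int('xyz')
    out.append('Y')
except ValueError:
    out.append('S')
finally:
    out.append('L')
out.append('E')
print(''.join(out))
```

Execution trace: 'Z' (try body) → 'S' (except ValueError) → 'L' (finally) → 'E' (after the try/except). Output: ZSLE

Answer: ZSLE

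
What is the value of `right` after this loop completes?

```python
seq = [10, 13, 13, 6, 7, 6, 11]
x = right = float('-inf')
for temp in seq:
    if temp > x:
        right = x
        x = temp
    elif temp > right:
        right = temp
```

Second largest (with repeats) in [10, 13, 13, 6, 7, 6, 11]
`right` takes the values: -inf → 10 → 13

Answer: 13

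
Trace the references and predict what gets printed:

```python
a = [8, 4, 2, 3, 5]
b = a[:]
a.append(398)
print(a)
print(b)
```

Key concept: slice [:] creates copy.
Step by step:
`a = [8, 4, 2, 3, 5]` → a = [8, 4, 2, 3, 5]
`b = a[:]` → b = [8, 4, 2, 3, 5]
`a.append(398)` → a = [8, 4, 2, 3, 5, 398]
`print(a)` → prints [8, 4, 2, 3, 5, 398]
`print(b)` → prints [8, 4, 2, 3, 5]

Answer:
[8, 4, 2, 3, 5, 398]
[8, 4, 2, 3, 5]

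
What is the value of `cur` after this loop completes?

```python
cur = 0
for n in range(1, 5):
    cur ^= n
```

XOR of 1 to 4
`cur` takes the values: 0 → 1 → 3 → 0 → 4

Answer: 4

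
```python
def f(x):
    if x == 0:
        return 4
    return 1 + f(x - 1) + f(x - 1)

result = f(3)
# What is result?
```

f(x) = 1 + 2·f(x-1), f(0)=4. Closed form: (4+1)·2^3 - 1 = 39.

Answer: 39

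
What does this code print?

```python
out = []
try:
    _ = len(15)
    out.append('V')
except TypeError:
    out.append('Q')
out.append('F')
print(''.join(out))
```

Execution trace: 'Q' (except TypeError) → 'F' (after the try/except). Output: QF

Answer: QF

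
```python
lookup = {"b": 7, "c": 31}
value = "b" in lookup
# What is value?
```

Trace:
`lookup = {"b": 7, "c": 31}` → lookup = {'b': 7, 'c': 31}
`value = "b" in lookup` → value = True
So value = True

Answer: True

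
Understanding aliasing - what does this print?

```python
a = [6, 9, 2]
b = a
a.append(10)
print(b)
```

Key concept: basic list aliasing.
Step by step:
`a = [6, 9, 2]` → a = [6, 9, 2]
`b = a` → b = [6, 9, 2] (same object as a)
`a.append(10)` → a = [6, 9, 2, 10] (same object as b); b = [6, 9, 2, 10] (same object as a)
`print(b)` → prints [6, 9, 2, 10]

Answer: [6, 9, 2, 10]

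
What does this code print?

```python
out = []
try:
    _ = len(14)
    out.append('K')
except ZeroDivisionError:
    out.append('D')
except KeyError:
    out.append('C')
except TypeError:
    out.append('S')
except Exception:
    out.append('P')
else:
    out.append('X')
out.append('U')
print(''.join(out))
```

Execution trace: 'S' (except TypeError) → 'U' (after the try/except). Output: SU

Answer: SU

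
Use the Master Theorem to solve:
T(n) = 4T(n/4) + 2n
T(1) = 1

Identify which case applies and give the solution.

a=4, b=4, f(n)=2n. log_4(4) = 1. Since c=1 = 1, Case 2 applies: T(n) = Θ(n^log_b(a) · log n) = O(n log n).

Answer: O(n log n) - Case 2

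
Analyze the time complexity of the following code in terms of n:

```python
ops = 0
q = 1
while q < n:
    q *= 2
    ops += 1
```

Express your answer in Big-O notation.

Each loop level contributes: log n. Multiplying the contributions gives O(log n).

Answer: O(log n)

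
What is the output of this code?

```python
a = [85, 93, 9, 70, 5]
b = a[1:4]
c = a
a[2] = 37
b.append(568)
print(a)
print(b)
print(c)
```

Key concept: slice vs alias.
Step by step:
`a = [85, 93, 9, 70, 5]` → a = [85, 93, 9, 70, 5]
`b = a[1:4]` → b = [93, 9, 70]
`c = a` → c = [85, 93, 9, 70, 5] (same object as a)
`a[2] = 37` → a = [85, 93, 37, 70, 5] (same object as c); c = [85, 93, 37, 70, 5] (same object as a)
`b.append(568)` → b = [93, 9, 70, 568]
`print(a)` → prints [85, 93, 37, 70, 5]
`print(b)` → prints [93, 9, 70, 568]
`print(c)` → prints [85, 93, 37, 70, 5]

Answer:
[85, 93, 37, 70, 5]
[93, 9, 70, 568]
[85, 93, 37, 70, 5]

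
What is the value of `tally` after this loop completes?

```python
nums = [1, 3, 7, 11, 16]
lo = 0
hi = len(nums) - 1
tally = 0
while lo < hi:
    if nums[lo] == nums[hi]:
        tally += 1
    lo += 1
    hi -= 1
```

Count matching pairs from ends
`tally` takes the values: 0

Answer: 0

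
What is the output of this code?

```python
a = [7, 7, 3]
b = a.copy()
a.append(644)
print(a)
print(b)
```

Key concept: list.copy() creates independent copy.
Step by step:
`a = [7, 7, 3]` → a = [7, 7, 3]
`b = a.copy()` → b = [7, 7, 3]
`a.append(644)` → a = [7, 7, 3, 644]
`print(a)` → prints [7, 7, 3, 644]
`print(b)` → prints [7, 7, 3]

Answer:
[7, 7, 3, 644]
[7, 7, 3]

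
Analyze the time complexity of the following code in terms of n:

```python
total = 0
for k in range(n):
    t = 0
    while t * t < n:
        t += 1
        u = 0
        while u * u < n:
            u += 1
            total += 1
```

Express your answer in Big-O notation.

Each loop level contributes: n × √n × √n. Multiplying the contributions gives O(n^2).

Answer: O(n^2)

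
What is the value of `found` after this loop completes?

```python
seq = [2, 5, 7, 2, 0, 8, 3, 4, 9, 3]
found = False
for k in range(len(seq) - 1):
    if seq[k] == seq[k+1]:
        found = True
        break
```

Check consecutive duplicates in [2, 5, 7, 2, 0, 8, 3, 4, 9, 3]
`found` takes the values: False

Answer: False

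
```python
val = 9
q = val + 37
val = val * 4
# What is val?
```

Trace:
`val = 9` → val = 9
`q = val + 37` → q = 46
`val = val * 4` → val = 36
So val = 36

Answer: 36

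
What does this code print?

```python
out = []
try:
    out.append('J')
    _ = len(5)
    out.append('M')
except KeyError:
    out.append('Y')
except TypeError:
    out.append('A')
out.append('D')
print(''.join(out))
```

Execution trace: 'J' (try body) → 'A' (except TypeError) → 'D' (after the try/except). Output: JAD

Answer: JAD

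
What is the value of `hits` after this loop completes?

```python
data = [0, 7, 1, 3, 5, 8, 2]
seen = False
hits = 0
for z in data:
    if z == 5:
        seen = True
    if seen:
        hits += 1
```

Count elements after first 5 in [0, 7, 1, 3, 5, 8, 2]
`hits` takes the values: 0 → 1 → 2 → 3

Answer: 3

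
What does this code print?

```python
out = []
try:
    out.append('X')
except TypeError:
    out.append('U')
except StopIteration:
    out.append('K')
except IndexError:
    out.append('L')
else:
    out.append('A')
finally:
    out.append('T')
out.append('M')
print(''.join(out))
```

Execution trace: 'X' (try body, no exception) → 'A' (else) → 'T' (finally) → 'M' (after the try/except). Output: XATM

Answer: XATM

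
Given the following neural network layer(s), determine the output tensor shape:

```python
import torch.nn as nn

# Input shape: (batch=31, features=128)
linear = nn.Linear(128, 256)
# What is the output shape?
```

Input: (31, 128) -> Output: (31, 256)

Answer: (31, 256)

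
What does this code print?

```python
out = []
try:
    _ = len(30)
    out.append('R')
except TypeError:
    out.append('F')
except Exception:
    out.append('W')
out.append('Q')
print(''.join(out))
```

Execution trace: 'F' (except TypeError) → 'Q' (after the try/except). Output: FQ

Answer: FQ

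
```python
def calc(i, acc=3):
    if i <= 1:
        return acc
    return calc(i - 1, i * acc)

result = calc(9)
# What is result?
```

Accumulator trace (n, acc): (9, 3) -> (8, 27) -> (7, 216) -> (6, 1512) -> (5, 9072) -> (4, 45360) -> (3, 181440) -> (2, 544320) -> (1, 1088640) -> return 1088640

Answer: 1088640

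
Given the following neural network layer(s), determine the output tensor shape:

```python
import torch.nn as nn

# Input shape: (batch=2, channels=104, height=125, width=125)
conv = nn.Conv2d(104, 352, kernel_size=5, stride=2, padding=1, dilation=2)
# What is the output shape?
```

Input: (2, 104, 125, 125) -> Output: (2, 352, 60, 60)

Answer: (2, 352, 60, 60)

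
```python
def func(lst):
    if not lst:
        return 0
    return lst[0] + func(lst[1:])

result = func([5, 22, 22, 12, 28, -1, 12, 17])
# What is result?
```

5 + 22 + 22 + 12 + 28 + (-1) + 12 + 17 + 0 = 117

Answer: 117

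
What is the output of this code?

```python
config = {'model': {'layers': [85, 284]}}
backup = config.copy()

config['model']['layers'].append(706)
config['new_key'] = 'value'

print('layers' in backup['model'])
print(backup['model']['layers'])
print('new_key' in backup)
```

Key concept: shallow copy gotcha with nested dict.
Step by step:
`config = {'model': {'layers': [85, 284]}}` → config = {'model': {'layers': [85, 284]}}
`backup = config.copy()` → backup = {'model': {'layers': [85, 284]}}
`config['model']['layers'].append(706)` → config = {'model': {'layers': [85, 284, 706]}}; backup = {'model': {'layers': [85, 284, 706]}}
`config['new_key'] = 'value'` → config = {'model': {'layers': [85, 284, 706]}, 'new_key': 'value'}
`print('layers' in backup['model'])` → prints True
`print(backup['model']['layers'])` → prints [85, 284, 706]
`print('new_key' in backup)` → prints False

Answer:
True
[85, 284, 706]
False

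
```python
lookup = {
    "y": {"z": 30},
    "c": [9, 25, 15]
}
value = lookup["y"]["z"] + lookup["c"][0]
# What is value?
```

Trace:
`lookup = { ...` → lookup = {'y': {'z': 30}, 'c': [9, 25, 15]}
`value = lookup["y"]["z"] + lookup["c"][0]` → value = 39
So value = 39

Answer: 39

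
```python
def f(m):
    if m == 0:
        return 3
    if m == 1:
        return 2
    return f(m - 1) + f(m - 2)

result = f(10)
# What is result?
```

Build up from base cases: f(0)=3, f(1)=2, f(2)=5, f(3)=7, f(4)=12, f(5)=19, f(6)=31, ..., f(10)=212

Answer: 212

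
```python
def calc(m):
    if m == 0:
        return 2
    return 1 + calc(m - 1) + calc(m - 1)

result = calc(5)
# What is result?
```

calc(m) = 1 + 2·calc(m-1), calc(0)=2. Closed form: (2+1)·2^5 - 1 = 95.

Answer: 95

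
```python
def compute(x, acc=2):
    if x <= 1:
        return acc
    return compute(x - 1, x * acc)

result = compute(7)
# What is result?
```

Accumulator trace (n, acc): (7, 2) -> (6, 14) -> (5, 84) -> (4, 420) -> (3, 1680) -> (2, 5040) -> (1, 10080) -> return 10080

Answer: 10080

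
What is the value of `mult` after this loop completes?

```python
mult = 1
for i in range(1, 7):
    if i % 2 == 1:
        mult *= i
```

Product of odd numbers 1 to 6
`mult` takes the values: 1 → 3 → 15

Answer: 15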